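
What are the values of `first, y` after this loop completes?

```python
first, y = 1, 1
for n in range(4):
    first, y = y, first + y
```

Fibonacci: after 4 iterations
`first, y` takes the values: (1, 1) → (1, 2) → (2, 3) → (3, 5) → (5, 8)

Answer: 5, 8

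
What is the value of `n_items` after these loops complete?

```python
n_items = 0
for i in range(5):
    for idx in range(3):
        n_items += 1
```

5 * 3 = 15
`n_items` takes the values: 0 → 1 → 2 → 3 → 4 → 5 → 6 → 7 → 8 → 9 → 10 → 11 → 12 → 13 → 14 → 15

Answer: 15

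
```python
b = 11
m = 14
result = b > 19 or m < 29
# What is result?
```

Trace:
`b = 11` → b = 11
`m = 14` → m = 14
`result = b > 19 or m < 29` → result = True
So result = True

Answer: True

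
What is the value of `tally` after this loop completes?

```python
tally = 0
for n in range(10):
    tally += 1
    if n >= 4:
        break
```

Loop breaks when n reaches 4, tally is 5
`tally` takes the values: 0 → 1 → 2 → 3 → 4 → 5

Answer: 5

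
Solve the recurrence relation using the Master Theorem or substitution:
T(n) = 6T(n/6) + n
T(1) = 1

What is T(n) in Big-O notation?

By Master Theorem: a=6, b=6, f(n)=n. Since log_6(6) = 1 and f(n) = Θ(n^1), Case 2 applies. T(n) = O(n log n).

Answer: O(n log n)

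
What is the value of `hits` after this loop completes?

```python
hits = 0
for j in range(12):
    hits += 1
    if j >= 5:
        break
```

Loop breaks when j reaches 5, hits is 6
`hits` takes the values: 0 → 1 → 2 → 3 → 4 → 5 → 6

Answer: 6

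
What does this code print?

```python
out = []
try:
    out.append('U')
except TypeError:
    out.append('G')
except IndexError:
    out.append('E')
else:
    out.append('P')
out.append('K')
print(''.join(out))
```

Execution trace: 'U' (try body, no exception) → 'P' (else) → 'K' (after the try/except). Output: UPK

Answer: UPK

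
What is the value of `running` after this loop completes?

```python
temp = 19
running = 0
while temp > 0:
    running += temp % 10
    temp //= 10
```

Sum digits of 19
`running` takes the values: 0 → 9 → 10

Answer: 10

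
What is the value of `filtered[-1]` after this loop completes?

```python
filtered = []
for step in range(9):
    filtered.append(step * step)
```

Last element of squares 0 to 8
`filtered` takes the values: [] → [0] → [0, 1] → [0, 1, 4] → [0, 1, 4, 9] → [0, 1, 4, 9, 16] → [0, 1, 4, 9, 16, 25] → [0, 1, 4, 9, 16, 25, 36] → [0, 1, 4, 9, 16, 25, 36, 49] → [0, 1, 4, 9, 16, 25, 36, 49, 64]
So `filtered[-1]` = 64

Answer: 64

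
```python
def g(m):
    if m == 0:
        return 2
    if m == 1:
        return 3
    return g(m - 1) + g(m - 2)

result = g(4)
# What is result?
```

Build up from base cases: g(0)=2, g(1)=3, g(2)=5, g(3)=8, g(4)=13

Answer: 13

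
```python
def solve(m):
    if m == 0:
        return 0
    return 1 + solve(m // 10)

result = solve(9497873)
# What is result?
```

Count of digits of 9497873: 7

Answer: 7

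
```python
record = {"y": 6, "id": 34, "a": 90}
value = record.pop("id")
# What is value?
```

Trace:
`record = {"y": 6, "id": 34, "a": 90}` → record = {'y': 6, 'id': 34, 'a': 90}
`value = record.pop("id")` → record = {'y': 6, 'a': 90}; value = 34
So value = 34

Answer: 34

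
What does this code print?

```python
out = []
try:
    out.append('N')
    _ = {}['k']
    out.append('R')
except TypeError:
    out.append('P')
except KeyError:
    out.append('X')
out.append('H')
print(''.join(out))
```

Execution trace: 'N' (try body) → 'X' (except KeyError) → 'H' (after the try/except). Output: NXH

Answer: NXH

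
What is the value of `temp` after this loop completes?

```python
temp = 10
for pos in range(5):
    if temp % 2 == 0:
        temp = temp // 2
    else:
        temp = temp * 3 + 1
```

Collatz-style transformation from 10
`temp` takes the values: 10 → 5 → 16 → 8 → 4 → 2

Answer: 2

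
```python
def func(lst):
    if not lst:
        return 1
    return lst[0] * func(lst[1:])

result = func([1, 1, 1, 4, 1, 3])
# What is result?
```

Product over [1, 1, 1, 4, 1, 3] = 1 * 1 * 1 * 4 * 1 * 3 = 12

Answer: 12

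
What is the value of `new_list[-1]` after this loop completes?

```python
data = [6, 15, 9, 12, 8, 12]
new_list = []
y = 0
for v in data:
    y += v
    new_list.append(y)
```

Cumulative sum ends at 62
`new_list` takes the values: [] → [6] → [6, 21] → [6, 21, 30] → [6, 21, 30, 42] → [6, 21, 30, 42, 50] → [6, 21, 30, 42, 50, 62]
So `new_list[-1]` = 62

Answer: 62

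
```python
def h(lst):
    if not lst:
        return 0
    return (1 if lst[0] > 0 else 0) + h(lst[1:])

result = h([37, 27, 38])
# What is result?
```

Count of positive elements in [37, 27, 38] = 3

Answer: 3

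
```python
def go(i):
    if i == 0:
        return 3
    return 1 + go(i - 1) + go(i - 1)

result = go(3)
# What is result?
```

go(i) = 1 + 2·go(i-1), go(0)=3. Closed form: (3+1)·2^3 - 1 = 31.

Answer: 31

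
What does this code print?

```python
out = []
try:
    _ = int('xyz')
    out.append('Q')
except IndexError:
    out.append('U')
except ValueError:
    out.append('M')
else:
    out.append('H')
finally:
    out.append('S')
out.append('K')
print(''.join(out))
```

Execution trace: 'M' (except ValueError) → 'S' (finally) → 'K' (after the try/except). Output: MSK

Answer: MSK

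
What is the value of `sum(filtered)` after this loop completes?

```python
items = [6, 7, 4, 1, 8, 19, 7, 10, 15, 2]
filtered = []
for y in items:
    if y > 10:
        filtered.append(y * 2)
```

Sum of doubled values > 10
`filtered` takes the values: [] → [38] → [38, 30]
So `sum(filtered)` = 68

Answer: 68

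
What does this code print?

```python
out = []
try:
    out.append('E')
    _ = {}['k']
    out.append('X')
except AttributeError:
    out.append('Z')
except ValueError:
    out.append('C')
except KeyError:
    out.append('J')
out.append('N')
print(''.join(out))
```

Execution trace: 'E' (try body) → 'J' (except KeyError) → 'N' (after the try/except). Output: EJN

Answer: EJN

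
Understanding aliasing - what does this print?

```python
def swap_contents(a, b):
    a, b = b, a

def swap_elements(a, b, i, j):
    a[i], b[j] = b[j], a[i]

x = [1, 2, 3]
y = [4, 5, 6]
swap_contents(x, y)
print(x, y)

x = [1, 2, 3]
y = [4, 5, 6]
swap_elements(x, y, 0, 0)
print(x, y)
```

Key concept: parameter rebinding vs mutation.
Step by step:
`x = [1, 2, 3]` → x = [1, 2, 3]
`y = [4, 5, 6]` → y = [4, 5, 6]
`swap_contents(x, y)` → no visible change to tracked variables
`print(x, y)` → prints [1, 2, 3] [4, 5, 6]
`x = [1, 2, 3]` → x = [1, 2, 3]
`y = [4, 5, 6]` → y = [4, 5, 6]
`swap_elements(x, y, 0, 0)` → x = [4, 2, 3]; y = [1, 5, 6]
`print(x, y)` → prints [4, 2, 3] [1, 5, 6]

Answer:
[1, 2, 3] [4, 5, 6]
[4, 2, 3] [1, 5, 6]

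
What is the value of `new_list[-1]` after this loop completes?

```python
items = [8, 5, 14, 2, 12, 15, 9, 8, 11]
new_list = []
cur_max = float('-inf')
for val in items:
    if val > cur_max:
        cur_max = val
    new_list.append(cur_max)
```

Running max ends at 15
`new_list` takes the values: [] → [8] → [8, 8] → [8, 8, 14] → [8, 8, 14, 14] → [8, 8, 14, 14, 14] → [8, 8, 14, 14, 14, 15] → [8, 8, 14, 14, 14, 15, 15] → [8, 8, 14, 14, 14, 15, 15, 15] → [8, 8, 14, 14, 14, 15, 15, 15, 15]
So `new_list[-1]` = 15

Answer: 15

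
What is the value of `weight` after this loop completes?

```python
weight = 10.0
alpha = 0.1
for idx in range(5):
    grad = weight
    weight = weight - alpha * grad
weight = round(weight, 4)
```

Gradient descent: w = 10.0 * (1 - 0.1)^5
`weight` takes the values: 10.0 → 9.0 → 8.1 → 7.29 → 6.561 → 5.9049

Answer: 5.9049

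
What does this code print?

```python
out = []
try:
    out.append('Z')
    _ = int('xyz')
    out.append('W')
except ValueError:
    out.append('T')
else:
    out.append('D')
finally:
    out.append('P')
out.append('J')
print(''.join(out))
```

Execution trace: 'Z' (try body) → 'T' (except ValueError) → 'P' (finally) → 'J' (after the try/except). Output: ZTPJ

Answer: ZTPJ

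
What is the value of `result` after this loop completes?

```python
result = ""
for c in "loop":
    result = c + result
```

Reverse 'loop'
`result` takes the values: "" → "l" → "ol" → "ool" → "pool"

Answer: "pool"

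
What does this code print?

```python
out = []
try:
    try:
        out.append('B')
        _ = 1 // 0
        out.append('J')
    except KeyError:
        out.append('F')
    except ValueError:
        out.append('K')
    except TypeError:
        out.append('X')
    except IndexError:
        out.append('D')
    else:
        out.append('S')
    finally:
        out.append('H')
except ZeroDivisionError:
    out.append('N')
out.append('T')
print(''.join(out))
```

Execution trace: 'B' (try body) → 'H' (finally) → 'N' (outer except ZeroDivisionError) → 'T' (after the try/except). Output: BHNT

Answer: BHNT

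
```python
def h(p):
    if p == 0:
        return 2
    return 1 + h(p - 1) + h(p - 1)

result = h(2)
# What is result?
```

h(p) = 1 + 2·h(p-1), h(0)=2. Closed form: (2+1)·2^2 - 1 = 11.

Answer: 11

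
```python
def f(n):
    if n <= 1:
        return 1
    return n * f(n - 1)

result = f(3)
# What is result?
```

f(3) = 3 * 2 * 1 = 6

Answer: 6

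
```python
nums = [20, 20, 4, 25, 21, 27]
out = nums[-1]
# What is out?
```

Trace:
`nums = [20, 20, 4, 25, 21, 27]` → nums = [20, 20, 4, 25, 21, 27]
`out = nums[-1]` → out = 27
So out = 27

Answer: 27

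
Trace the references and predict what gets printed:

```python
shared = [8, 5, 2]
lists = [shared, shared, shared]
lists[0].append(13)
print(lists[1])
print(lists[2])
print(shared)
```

Key concept: list of same reference.
Step by step:
`shared = [8, 5, 2]` → shared = [8, 5, 2]
`lists = [shared, shared, shared]` → lists = [[8, 5, 2], [8, 5, 2], [8, 5, 2]]
`lists[0].append(13)` → shared = [8, 5, 2, 13]; lists = [[8, 5, 2, 13], [8, 5, 2, 13], [8, 5, 2, 13]]
`print(lists[1])` → prints [8, 5, 2, 13]
`print(lists[2])` → prints [8, 5, 2, 13]
`print(shared)` → prints [8, 5, 2, 13]

Answer:
[8, 5, 2, 13]
[8, 5, 2, 13]
[8, 5, 2, 13]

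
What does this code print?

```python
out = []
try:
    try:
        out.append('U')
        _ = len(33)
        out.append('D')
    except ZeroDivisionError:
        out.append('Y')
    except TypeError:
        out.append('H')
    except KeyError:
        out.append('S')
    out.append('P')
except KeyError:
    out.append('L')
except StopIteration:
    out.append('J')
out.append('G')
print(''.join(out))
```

Execution trace: 'U' (inner try body) → 'H' (inner except TypeError) → 'P' (try body, no exception) → 'G' (after the try/except). Output: UHPG

Answer: UHPG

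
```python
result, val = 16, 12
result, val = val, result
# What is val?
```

Trace:
`result, val = 16, 12` → result = 16; val = 12
`result, val = val, result` → result = 12; val = 16
So val = 16

Answer: 16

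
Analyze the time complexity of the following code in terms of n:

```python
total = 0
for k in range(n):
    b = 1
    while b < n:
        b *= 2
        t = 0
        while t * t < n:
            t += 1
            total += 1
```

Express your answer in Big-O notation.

Each loop level contributes: n × log n × √n. Multiplying the contributions gives O(n√n log n).

Answer: O(n√n log n)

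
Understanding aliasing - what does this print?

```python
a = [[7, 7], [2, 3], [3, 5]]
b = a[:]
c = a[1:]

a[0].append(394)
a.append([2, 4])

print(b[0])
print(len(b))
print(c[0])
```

Key concept: slice with nested mutation.
Step by step:
`a = [[7, 7], [2, 3], [3, 5]]` → a = [[7, 7], [2, 3], [3, 5]]
`b = a[:]` → b = [[7, 7], [2, 3], [3, 5]]
`c = a[1:]` → c = [[2, 3], [3, 5]]
`a[0].append(394)` → a = [[7, 7, 394], [2, 3], [3, 5]]; b = [[7, 7, 394], [2, 3], [3, 5]]
`a.append([2, 4])` → a = [[7, 7, 394], [2, 3], [3, 5], [2, 4]]
`print(b[0])` → prints [7, 7, 394]
`print(len(b))` → prints 3
`print(c[0])` → prints [2, 3]

Answer:
[7, 7, 394]
3
[2, 3]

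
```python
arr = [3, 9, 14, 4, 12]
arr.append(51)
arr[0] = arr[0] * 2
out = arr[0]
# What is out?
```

Trace:
`arr = [3, 9, 14, 4, 12]` → arr = [3, 9, 14, 4, 12]
`arr.append(51)` → arr = [3, 9, 14, 4, 12, 51]
`arr[0] = arr[0] * 2` → arr = [6, 9, 14, 4, 12, 51]
`out = arr[0]` → out = 6
So out = 6

Answer: 6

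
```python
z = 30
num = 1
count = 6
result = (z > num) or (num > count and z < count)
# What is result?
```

Trace:
`z = 30` → z = 30
`num = 1` → num = 1
`count = 6` → count = 6
`result = (z > num) or (num > count and z < count)` → result = True
So result = True

Answer: True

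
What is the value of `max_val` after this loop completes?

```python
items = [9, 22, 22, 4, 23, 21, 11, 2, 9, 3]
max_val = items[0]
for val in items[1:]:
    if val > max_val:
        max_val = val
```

Maximum of [9, 22, 22, 4, 23, 21, 11, 2, 9, 3]
`max_val` takes the values: 9 → 22 → 23

Answer: 23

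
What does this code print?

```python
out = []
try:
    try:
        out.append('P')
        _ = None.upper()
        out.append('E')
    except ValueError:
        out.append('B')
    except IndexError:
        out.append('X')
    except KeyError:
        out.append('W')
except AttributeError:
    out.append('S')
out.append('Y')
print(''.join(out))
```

Execution trace: 'P' (try body) → 'S' (outer except AttributeError) → 'Y' (after the try/except). Output: PSY

Answer: PSY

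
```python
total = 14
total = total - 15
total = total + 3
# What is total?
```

Trace:
`total = 14` → total = 14
`total = total - 15` → total = -1
`total = total + 3` → total = 2
So total = 2

Answer: 2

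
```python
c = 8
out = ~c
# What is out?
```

Trace:
`c = 8` → c = 8
`out = ~c` → out = -9
So out = -9

Answer: -9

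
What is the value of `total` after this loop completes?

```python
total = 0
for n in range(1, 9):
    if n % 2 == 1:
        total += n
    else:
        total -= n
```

Add odd, subtract even
`total` takes the values: 0 → 1 → -1 → 2 → -2 → 3 → -3 → 4 → -4

Answer: -4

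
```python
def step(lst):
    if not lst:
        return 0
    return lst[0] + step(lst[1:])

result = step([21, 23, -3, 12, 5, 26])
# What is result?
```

21 + 23 + (-3) + 12 + 5 + 26 + 0 = 84

Answer: 84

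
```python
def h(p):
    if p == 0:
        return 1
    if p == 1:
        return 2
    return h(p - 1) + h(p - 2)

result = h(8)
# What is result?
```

Build up from base cases: h(0)=1, h(1)=2, h(2)=3, h(3)=5, h(4)=8, h(5)=13, h(6)=21, ..., h(8)=55

Answer: 55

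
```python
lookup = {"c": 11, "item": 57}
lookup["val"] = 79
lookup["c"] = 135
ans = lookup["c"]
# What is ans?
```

Trace:
`lookup = {"c": 11, "item": 57}` → lookup = {'c': 11, 'item': 57}
`lookup["val"] = 79` → lookup = {'c': 11, 'item': 57, 'val': 79}
`lookup["c"] = 135` → lookup = {'c': 135, 'item': 57, 'val': 79}
`ans = lookup["c"]` → ans = 135
So ans = 135

Answer: 135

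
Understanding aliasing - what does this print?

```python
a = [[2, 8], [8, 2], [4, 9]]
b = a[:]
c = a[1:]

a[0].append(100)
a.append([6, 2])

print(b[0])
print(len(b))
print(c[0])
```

Key concept: slice with nested mutation.
Step by step:
`a = [[2, 8], [8, 2], [4, 9]]` → a = [[2, 8], [8, 2], [4, 9]]
`b = a[:]` → b = [[2, 8], [8, 2], [4, 9]]
`c = a[1:]` → c = [[8, 2], [4, 9]]
`a[0].append(100)` → a = [[2, 8, 100], [8, 2], [4, 9]]; b = [[2, 8, 100], [8, 2], [4, 9]]
`a.append([6, 2])` → a = [[2, 8, 100], [8, 2], [4, 9], [6, 2]]
`print(b[0])` → prints [2, 8, 100]
`print(len(b))` → prints 3
`print(c[0])` → prints [8, 2]

Answer:
[2, 8, 100]
3
[8, 2]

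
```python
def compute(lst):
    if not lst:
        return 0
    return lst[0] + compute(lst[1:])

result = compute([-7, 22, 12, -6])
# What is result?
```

(-7) + 22 + 12 + (-6) + 0 = 21

Answer: 21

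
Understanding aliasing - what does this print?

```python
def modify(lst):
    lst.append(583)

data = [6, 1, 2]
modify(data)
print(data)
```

Key concept: function modifies passed list.
Step by step:
`data = [6, 1, 2]` → data = [6, 1, 2]
`modify(data)` → data = [6, 1, 2, 583]
`print(data)` → prints [6, 1, 2, 583]

Answer: [6, 1, 2, 583]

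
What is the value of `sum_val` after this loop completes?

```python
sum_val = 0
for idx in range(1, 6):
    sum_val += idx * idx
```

Sum of squares 1² to 5² = 55
`sum_val` takes the values: 0 → 1 → 5 → 14 → 30 → 55

Answer: 55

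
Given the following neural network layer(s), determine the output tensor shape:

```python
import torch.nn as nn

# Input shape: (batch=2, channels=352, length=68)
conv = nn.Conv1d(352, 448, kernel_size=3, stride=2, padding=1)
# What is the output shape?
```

Input: (2, 352, 68) -> Output: (2, 448, 34)

Answer: (2, 448, 34)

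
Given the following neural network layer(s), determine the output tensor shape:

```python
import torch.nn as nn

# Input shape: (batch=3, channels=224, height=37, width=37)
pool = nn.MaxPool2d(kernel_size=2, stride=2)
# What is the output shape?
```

Input: (3, 224, 37, 37) -> Output: (3, 224, 18, 18)

Answer: (3, 224, 18, 18)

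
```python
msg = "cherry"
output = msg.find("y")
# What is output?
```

Trace:
`msg = "cherry"` → msg = 'cherry'
`output = msg.find("y")` → output = 5
So output = 5

Answer: 5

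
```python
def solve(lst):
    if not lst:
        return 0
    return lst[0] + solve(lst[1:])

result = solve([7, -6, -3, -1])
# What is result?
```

7 + (-6) + (-3) + (-1) + 0 = -3

Answer: -3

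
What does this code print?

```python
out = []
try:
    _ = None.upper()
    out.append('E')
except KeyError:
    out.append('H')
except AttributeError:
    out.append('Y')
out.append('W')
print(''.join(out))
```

Execution trace: 'Y' (except AttributeError) → 'W' (after the try/except). Output: YW

Answer: YW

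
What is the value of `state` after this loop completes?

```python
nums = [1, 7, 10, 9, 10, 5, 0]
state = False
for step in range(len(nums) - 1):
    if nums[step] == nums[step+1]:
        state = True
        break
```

Check consecutive duplicates in [1, 7, 10, 9, 10, 5, 0]
`state` takes the values: False

Answer: False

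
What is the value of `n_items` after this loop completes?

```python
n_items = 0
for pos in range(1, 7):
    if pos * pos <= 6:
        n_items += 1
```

Count numbers where pos² ≤ 6
`n_items` takes the values: 0 → 1 → 2

Answer: 2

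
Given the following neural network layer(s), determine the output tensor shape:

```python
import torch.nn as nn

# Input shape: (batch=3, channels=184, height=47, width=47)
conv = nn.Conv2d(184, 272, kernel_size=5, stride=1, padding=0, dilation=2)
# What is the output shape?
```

Input: (3, 184, 47, 47) -> Output: (3, 272, 39, 39)

Answer: (3, 272, 39, 39)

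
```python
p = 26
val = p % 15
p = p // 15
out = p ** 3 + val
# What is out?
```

Trace:
`p = 26` → p = 26
`val = p % 15` → val = 11
`p = p // 15` → p = 1
`out = p ** 3 + val` → out = 12
So out = 12

Answer: 12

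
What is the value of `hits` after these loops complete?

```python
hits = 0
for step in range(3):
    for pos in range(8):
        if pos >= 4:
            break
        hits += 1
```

Inner breaks at 4, outer runs 3 times
`hits` takes the values: 0 → 1 → 2 → 3 → 4 → 5 → 6 → 7 → 8 → 9 → 10 → 11 → 12

Answer: 12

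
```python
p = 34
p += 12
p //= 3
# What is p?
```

Trace:
`p = 34` → p = 34
`p += 12` → p = 46
`p //= 3` → p = 15
So p = 15

Answer: 15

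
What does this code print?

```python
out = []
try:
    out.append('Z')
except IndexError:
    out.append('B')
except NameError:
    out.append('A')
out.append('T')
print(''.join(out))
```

Execution trace: 'Z' (try body, no exception) → 'T' (after the try/except). Output: ZT

Answer: ZT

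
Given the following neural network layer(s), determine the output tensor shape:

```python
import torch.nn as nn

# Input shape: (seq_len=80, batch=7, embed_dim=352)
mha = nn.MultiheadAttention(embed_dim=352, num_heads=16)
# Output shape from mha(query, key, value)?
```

Input: (80, 7, 352) -> Output: (80, 7, 352)

Answer: (80, 7, 352)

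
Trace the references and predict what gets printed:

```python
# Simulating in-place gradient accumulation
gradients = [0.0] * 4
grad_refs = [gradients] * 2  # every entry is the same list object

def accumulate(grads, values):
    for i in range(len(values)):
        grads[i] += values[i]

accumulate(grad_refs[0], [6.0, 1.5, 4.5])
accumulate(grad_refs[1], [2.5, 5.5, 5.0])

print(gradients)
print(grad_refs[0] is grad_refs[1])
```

Key concept: gradient accumulation aliasing.
Step by step:
`gradients = [0.0] * 4` → gradients = [0.0, 0.0, 0.0, 0.0]
`grad_refs = [gradients] * 2` → grad_refs = [[0.0, 0.0, 0.0, 0.0], [0.0, 0.0, 0.0, 0.0]]
`accumulate(grad_refs[0], [6.0, 1.5, 4.5])` → gradients = [6.0, 1.5, 4.5, 0.0]; grad_refs = [[6.0, 1.5, 4.5, 0.0], [6.0, 1.5, 4.5, 0.0]]
`accumulate(grad_refs[1], [2.5, 5.5, 5.0])` → gradients = [8.5, 7.0, 9.5, 0.0]; grad_refs = [[8.5, 7.0, 9.5, 0.0], [8.5, 7.0, 9.5, 0.0]]
`print(gradients)` → prints [8.5, 7.0, 9.5, 0.0]
`print(grad_refs[0] is grad_refs[1])` → prints True

Answer:
[8.5, 7.0, 9.5, 0.0]
True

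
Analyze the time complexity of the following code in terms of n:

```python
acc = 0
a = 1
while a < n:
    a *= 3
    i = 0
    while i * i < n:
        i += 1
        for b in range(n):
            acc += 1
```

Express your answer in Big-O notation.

Each loop level contributes: log n × √n × n. Multiplying the contributions gives O(n√n log n).

Answer: O(n√n log n)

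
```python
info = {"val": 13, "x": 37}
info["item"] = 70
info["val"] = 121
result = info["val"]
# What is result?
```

Trace:
`info = {"val": 13, "x": 37}` → info = {'val': 13, 'x': 37}
`info["item"] = 70` → info = {'val': 13, 'x': 37, 'item': 70}
`info["val"] = 121` → info = {'val': 121, 'x': 37, 'item': 70}
`result = info["val"]` → result = 121
So result = 121

Answer: 121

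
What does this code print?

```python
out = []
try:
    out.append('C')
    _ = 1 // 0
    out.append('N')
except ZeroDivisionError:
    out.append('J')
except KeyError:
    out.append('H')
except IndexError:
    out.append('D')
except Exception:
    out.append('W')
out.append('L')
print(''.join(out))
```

Execution trace: 'C' (try body) → 'J' (except ZeroDivisionError) → 'L' (after the try/except). Output: CJL

Answer: CJL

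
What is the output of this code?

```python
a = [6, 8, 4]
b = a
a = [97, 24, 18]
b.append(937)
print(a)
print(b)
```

Key concept: rebinding vs mutation: a is rebound to a new list, b still points at the original.
Step by step:
`a = [6, 8, 4]` → a = [6, 8, 4]
`b = a` → b = [6, 8, 4] (same object as a)
`a = [97, 24, 18]` → a = [97, 24, 18]
`b.append(937)` → b = [6, 8, 4, 937]
`print(a)` → prints [97, 24, 18]
`print(b)` → prints [6, 8, 4, 937]

Answer:
[97, 24, 18]
[6, 8, 4, 937]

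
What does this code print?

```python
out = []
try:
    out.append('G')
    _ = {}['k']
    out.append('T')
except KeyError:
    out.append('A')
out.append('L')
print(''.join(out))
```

Execution trace: 'G' (try body) → 'A' (except KeyError) → 'L' (after the try/except). Output: GAL

Answer: GAL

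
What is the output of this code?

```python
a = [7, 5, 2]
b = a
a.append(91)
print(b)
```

Key concept: basic list aliasing.
Step by step:
`a = [7, 5, 2]` → a = [7, 5, 2]
`b = a` → b = [7, 5, 2] (same object as a)
`a.append(91)` → a = [7, 5, 2, 91] (same object as b); b = [7, 5, 2, 91] (same object as a)
`print(b)` → prints [7, 5, 2, 91]

Answer: [7, 5, 2, 91]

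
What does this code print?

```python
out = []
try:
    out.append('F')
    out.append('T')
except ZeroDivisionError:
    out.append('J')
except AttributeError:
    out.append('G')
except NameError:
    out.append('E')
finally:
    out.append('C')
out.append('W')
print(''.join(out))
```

Execution trace: 'F' (try body) → 'T' (try body, no exception) → 'C' (finally) → 'W' (after the try/except). Output: FTCW

Answer: FTCW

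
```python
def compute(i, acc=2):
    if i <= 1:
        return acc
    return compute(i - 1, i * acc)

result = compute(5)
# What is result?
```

Accumulator trace (n, acc): (5, 2) -> (4, 10) -> (3, 40) -> (2, 120) -> (1, 240) -> return 240

Answer: 240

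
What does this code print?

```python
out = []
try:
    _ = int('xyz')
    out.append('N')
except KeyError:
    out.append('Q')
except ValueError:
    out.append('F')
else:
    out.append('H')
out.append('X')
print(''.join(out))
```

Execution trace: 'F' (except ValueError) → 'X' (after the try/except). Output: FX

Answer: FX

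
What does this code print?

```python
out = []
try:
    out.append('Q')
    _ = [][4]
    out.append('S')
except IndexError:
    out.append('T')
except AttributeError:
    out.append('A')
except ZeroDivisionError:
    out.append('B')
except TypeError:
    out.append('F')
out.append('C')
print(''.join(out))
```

Execution trace: 'Q' (try body) → 'T' (except IndexError) → 'C' (after the try/except). Output: QTC

Answer: QTC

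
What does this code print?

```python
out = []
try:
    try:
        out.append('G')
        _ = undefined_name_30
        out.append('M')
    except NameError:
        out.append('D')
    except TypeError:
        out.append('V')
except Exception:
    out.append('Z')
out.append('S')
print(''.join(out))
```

Execution trace: 'G' (inner try body) → 'D' (inner except NameError) → 'S' (after the try/except). Output: GDS

Answer: GDS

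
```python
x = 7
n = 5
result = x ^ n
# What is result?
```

Trace:
`x = 7` → x = 7
`n = 5` → n = 5
`result = x ^ n` → result = 2
So result = 2

Answer: 2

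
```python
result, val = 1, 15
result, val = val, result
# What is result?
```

Trace:
`result, val = 1, 15` → result = 1; val = 15
`result, val = val, result` → result = 15; val = 1
So result = 15

Answer: 15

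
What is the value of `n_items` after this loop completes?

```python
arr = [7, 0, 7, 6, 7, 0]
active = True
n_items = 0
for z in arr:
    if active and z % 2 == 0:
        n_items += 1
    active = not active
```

Count even values at even positions
`n_items` takes the values: 0

Answer: 0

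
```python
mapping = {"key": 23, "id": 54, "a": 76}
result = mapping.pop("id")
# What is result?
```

Trace:
`mapping = {"key": 23, "id": 54, "a": 76}` → mapping = {'key': 23, 'id': 54, 'a': 76}
`result = mapping.pop("id")` → mapping = {'key': 23, 'a': 76}; result = 54
So result = 54

Answer: 54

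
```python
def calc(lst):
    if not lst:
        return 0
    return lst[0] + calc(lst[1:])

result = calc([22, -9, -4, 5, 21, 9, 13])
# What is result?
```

22 + (-9) + (-4) + 5 + 21 + 9 + 13 + 0 = 57

Answer: 57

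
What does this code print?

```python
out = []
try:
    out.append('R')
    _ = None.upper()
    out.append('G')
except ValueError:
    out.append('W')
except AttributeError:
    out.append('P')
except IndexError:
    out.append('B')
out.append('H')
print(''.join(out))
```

Execution trace: 'R' (try body) → 'P' (except AttributeError) → 'H' (after the try/except). Output: RPH

Answer: RPH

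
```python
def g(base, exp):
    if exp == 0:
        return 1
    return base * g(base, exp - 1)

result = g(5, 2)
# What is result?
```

g(5, 2) = 5 * 5 = 25

Answer: 25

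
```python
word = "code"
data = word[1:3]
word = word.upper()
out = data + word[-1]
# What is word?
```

Trace:
`word = "code"` → word = 'code'
`data = word[1:3]` → data = 'od'
`word = word.upper()` → word = 'CODE'
`out = data + word[-1]` → out = 'odE'
So word = 'CODE'

Answer: 'CODE'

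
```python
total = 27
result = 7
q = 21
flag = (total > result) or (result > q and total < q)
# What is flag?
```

Trace:
`total = 27` → total = 27
`result = 7` → result = 7
`q = 21` → q = 21
`flag = (total > result) or (result > q and total < q)` → flag = True
So flag = True

Answer: True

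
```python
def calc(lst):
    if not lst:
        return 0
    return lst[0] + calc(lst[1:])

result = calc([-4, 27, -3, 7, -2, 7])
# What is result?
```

(-4) + 27 + (-3) + 7 + (-2) + 7 + 0 = 32

Answer: 32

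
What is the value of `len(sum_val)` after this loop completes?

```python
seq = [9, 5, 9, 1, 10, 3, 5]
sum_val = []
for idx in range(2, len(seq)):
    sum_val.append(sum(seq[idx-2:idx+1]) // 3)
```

Number of 3-element averages
`sum_val` takes the values: [] → [7] → [7, 5] → [7, 5, 6] → [7, 5, 6, 4] → [7, 5, 6, 4, 6]
So `len(sum_val)` = 5

Answer: 5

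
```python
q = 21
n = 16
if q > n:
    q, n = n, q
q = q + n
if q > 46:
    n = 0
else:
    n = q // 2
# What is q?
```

Trace:
`q = 21` → q = 21
`n = 16` → n = 16
`if q > n: ...` → q > n is True → q = 16; n = 21
`q = q + n` → q = 37
`if q > 46: ...` → q > 46 is False, take else branch → n = 18
So q = 37

Answer: 37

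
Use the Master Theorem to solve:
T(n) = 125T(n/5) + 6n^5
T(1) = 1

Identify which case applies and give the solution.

a=125, b=5, f(n)=6n^5. log_5(125) = 3. Since c=5 > 3 and the regularity condition holds (125(n/5)^5 = (125/5^5)n^5 with 125/5^5 < 1), Case 3 applies: T(n) = Θ(f(n)) = O(n^5).

Answer: O(n^5) - Case 3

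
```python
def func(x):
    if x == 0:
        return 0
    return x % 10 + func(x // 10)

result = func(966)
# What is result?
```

Sum of digits of 966: 6 + 6 + 9 = 21

Answer: 21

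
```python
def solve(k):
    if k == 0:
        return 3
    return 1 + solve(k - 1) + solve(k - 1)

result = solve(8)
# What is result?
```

solve(k) = 1 + 2·solve(k-1), solve(0)=3. Closed form: (3+1)·2^8 - 1 = 1023.

Answer: 1023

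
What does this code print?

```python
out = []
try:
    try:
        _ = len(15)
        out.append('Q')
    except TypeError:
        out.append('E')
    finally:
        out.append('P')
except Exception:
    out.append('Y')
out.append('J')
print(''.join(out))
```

Execution trace: 'E' (inner except TypeError) → 'P' (inner finally) → 'J' (after the try/except). Output: EPJ

Answer: EPJ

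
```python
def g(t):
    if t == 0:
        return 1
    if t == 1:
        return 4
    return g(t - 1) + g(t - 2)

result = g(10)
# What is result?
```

Build up from base cases: g(0)=1, g(1)=4, g(2)=5, g(3)=9, g(4)=14, g(5)=23, g(6)=37, ..., g(10)=254

Answer: 254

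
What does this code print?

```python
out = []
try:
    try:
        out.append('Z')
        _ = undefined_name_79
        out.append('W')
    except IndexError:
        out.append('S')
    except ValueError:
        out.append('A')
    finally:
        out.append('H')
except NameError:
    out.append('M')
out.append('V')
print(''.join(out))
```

Execution trace: 'Z' (inner try body) → 'H' (inner finally) → 'M' (outer except NameError) → 'V' (after the try/except). Output: ZHMV

Answer: ZHMV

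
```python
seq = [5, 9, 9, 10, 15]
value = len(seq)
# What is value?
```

Trace:
`seq = [5, 9, 9, 10, 15]` → seq = [5, 9, 9, 10, 15]
`value = len(seq)` → value = 5
So value = 5

Answer: 5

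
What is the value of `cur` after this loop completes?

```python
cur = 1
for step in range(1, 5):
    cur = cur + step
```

Start at 1, add 1 through 4
`cur` takes the values: 1 → 2 → 4 → 7 → 11

Answer: 11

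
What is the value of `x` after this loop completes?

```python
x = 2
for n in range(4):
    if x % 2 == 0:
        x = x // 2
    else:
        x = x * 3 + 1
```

Collatz-style transformation from 2
`x` takes the values: 2 → 1 → 4 → 2 → 1

Answer: 1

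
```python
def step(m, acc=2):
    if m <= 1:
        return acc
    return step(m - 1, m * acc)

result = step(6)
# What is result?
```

Accumulator trace (n, acc): (6, 2) -> (5, 12) -> (4, 60) -> (3, 240) -> (2, 720) -> (1, 1440) -> return 1440

Answer: 1440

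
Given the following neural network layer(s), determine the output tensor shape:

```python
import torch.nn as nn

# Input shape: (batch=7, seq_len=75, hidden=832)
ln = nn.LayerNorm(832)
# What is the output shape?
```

Input: (7, 75, 832) -> Output: (7, 75, 832)

Answer: (7, 75, 832)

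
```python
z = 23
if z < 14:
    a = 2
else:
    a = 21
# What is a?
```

Trace:
`z = 23` → z = 23
`if z < 14: ...` → z < 14 is False, take else branch → a = 21
So a = 21

Answer: 21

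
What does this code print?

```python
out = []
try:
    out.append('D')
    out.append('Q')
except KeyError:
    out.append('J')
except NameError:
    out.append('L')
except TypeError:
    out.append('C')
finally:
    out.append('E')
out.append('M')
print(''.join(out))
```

Execution trace: 'D' (try body) → 'Q' (try body, no exception) → 'E' (finally) → 'M' (after the try/except). Output: DQEM

Answer: DQEM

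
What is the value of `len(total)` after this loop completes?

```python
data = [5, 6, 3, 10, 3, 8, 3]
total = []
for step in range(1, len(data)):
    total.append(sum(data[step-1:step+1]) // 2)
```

Number of 2-element averages
`total` takes the values: [] → [5] → [5, 4] → [5, 4, 6] → [5, 4, 6, 6] → [5, 4, 6, 6, 5] → [5, 4, 6, 6, 5, 5]
So `len(total)` = 6

Answer: 6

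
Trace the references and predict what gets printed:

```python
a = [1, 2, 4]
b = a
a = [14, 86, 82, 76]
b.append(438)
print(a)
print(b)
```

Key concept: rebinding vs mutation: a is rebound to a new list, b still points at the original.
Step by step:
`a = [1, 2, 4]` → a = [1, 2, 4]
`b = a` → b = [1, 2, 4] (same object as a)
`a = [14, 86, 82, 76]` → a = [14, 86, 82, 76]
`b.append(438)` → b = [1, 2, 4, 438]
`print(a)` → prints [14, 86, 82, 76]
`print(b)` → prints [1, 2, 4, 438]

Answer:
[14, 86, 82, 76]
[1, 2, 4, 438]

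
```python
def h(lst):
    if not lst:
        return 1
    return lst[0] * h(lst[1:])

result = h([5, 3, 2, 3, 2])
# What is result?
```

Product over [5, 3, 2, 3, 2] = 5 * 3 * 2 * 3 * 2 = 180

Answer: 180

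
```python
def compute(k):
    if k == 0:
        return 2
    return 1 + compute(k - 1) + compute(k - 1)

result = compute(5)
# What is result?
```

compute(k) = 1 + 2·compute(k-1), compute(0)=2. Closed form: (2+1)·2^5 - 1 = 95.

Answer: 95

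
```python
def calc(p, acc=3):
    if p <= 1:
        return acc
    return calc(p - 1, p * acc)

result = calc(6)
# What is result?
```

Accumulator trace (n, acc): (6, 3) -> (5, 18) -> (4, 90) -> (3, 360) -> (2, 1080) -> (1, 2160) -> return 2160

Answer: 2160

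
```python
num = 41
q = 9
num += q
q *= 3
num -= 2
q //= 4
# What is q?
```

Trace:
`num = 41` → num = 41
`q = 9` → q = 9
`num += q` → num = 50
`q *= 3` → q = 27
`num -= 2` → num = 48
`q //= 4` → q = 6
So q = 6

Answer: 6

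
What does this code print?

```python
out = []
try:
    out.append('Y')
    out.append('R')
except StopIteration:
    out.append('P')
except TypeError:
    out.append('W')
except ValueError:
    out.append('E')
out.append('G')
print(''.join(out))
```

Execution trace: 'Y' (try body) → 'R' (try body, no exception) → 'G' (after the try/except). Output: YRG

Answer: YRG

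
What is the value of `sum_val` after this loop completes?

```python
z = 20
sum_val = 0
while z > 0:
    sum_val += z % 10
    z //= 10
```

Sum digits of 20
`sum_val` takes the values: 0 → 2

Answer: 2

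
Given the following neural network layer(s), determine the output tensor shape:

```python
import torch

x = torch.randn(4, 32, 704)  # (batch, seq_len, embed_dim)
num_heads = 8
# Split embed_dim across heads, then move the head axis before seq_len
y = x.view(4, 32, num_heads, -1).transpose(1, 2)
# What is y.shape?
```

Input: (4, 32, 704) -> head_dim = 704 // 8 = 88; after view: (4, 32, 8, 88) -> after transpose(1, 2): (4, 8, 32, 88) -> Output: (4, 8, 32, 88)

Answer: (4, 8, 32, 88)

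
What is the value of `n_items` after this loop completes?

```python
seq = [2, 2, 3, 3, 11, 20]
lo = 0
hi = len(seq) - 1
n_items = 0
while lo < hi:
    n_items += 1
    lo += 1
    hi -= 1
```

Iterations until pointers meet (list length 6)
`n_items` takes the values: 0 → 1 → 2 → 3

Answer: 3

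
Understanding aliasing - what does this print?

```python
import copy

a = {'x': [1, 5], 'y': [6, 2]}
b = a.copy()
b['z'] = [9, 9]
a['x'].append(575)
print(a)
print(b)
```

Key concept: shallow copy of dict with mutable values.
Step by step:
`a = {'x': [1, 5], 'y': [6, 2]}` → a = {'x': [1, 5], 'y': [6, 2]}
`b = a.copy()` → b = {'x': [1, 5], 'y': [6, 2]}
`b['z'] = [9, 9]` → b = {'x': [1, 5], 'y': [6, 2], 'z': [9, 9]}
`a['x'].append(575)` → a = {'x': [1, 5, 575], 'y': [6, 2]}; b = {'x': [1, 5, 575], 'y': [6, 2], 'z': [9, 9]}
`print(a)` → prints {'x': [1, 5, 575], 'y': [6, 2]}
`print(b)` → prints {'x': [1, 5, 575], 'y': [6, 2], 'z': [9, 9]}

Answer:
{'x': [1, 5, 575], 'y': [6, 2]}
{'x': [1, 5, 575], 'y': [6, 2], 'z': [9, 9]}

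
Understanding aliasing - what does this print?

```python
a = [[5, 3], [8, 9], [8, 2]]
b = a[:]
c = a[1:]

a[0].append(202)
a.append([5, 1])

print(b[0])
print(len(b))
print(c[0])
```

Key concept: slice with nested mutation.
Step by step:
`a = [[5, 3], [8, 9], [8, 2]]` → a = [[5, 3], [8, 9], [8, 2]]
`b = a[:]` → b = [[5, 3], [8, 9], [8, 2]]
`c = a[1:]` → c = [[8, 9], [8, 2]]
`a[0].append(202)` → a = [[5, 3, 202], [8, 9], [8, 2]]; b = [[5, 3, 202], [8, 9], [8, 2]]
`a.append([5, 1])` → a = [[5, 3, 202], [8, 9], [8, 2], [5, 1]]
`print(b[0])` → prints [5, 3, 202]
`print(len(b))` → prints 3
`print(c[0])` → prints [8, 9]

Answer:
[5, 3, 202]
3
[8, 9]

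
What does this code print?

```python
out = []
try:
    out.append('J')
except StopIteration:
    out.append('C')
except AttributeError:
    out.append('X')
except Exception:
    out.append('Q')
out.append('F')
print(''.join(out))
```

Execution trace: 'J' (try body, no exception) → 'F' (after the try/except). Output: JF

Answer: JF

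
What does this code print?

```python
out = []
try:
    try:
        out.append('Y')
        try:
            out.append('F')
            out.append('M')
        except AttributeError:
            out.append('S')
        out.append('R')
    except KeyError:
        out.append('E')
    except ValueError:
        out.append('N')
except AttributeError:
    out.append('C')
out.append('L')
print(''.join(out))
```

Execution trace: 'Y' (try body) → 'F' (inner try body) → 'M' (inner try body, no exception) → 'R' (try body, no exception) → 'L' (after the try/except). Output: YFMRL

Answer: YFMRL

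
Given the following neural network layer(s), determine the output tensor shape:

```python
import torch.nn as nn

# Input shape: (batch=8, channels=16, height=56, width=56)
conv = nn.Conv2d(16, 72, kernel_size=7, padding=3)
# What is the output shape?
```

Input: (8, 16, 56, 56) -> Output: (8, 72, 56, 56)

Answer: (8, 72, 56, 56)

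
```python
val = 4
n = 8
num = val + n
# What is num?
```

Trace:
`val = 4` → val = 4
`n = 8` → n = 8
`num = val + n` → num = 12
So num = 12

Answer: 12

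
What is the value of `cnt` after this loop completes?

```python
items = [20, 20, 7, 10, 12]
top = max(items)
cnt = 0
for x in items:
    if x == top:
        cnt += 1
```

Count of max value 20 in [20, 20, 7, 10, 12]
`cnt` takes the values: 0 → 1 → 2

Answer: 2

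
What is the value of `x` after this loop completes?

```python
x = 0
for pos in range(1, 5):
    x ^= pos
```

XOR of 1 to 4
`x` takes the values: 0 → 1 → 3 → 0 → 4

Answer: 4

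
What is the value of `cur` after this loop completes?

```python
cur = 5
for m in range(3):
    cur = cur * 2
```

Multiply by 2, 3 times: 5 * 2^3 = 40
`cur` takes the values: 5 → 10 → 20 → 40

Answer: 40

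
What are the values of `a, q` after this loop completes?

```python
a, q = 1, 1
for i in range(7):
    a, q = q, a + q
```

Fibonacci: after 7 iterations
`a, q` takes the values: (1, 1) → (1, 2) → (2, 3) → (3, 5) → (5, 8) → (8, 13) → (13, 21) → (21, 34)

Answer: 21, 34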